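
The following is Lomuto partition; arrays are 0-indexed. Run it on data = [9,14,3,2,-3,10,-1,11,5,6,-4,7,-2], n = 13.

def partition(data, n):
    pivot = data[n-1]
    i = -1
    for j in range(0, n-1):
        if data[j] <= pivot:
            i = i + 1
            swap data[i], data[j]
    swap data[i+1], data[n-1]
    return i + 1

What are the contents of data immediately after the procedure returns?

[-3,-4,-2,2,9,10,-1,11,5,6,14,7,3]

pivot = data[12] = -2; i = -1
j=0: data[0]=9 > -2 → no swap
j=1: data[1]=14 > -2 → no swap
j=2: data[2]=3 > -2 → no swap
j=3: data[3]=2 > -2 → no swap
j=4: data[4]=-3 ≤ -2 → i=0, swap data[0],data[4] → [-3,14,3,2,9,10,-1,11,5,6,-4,7,-2]
j=5: data[5]=10 > -2 → no swap
j=6: data[6]=-1 > -2 → no swap
j=7: data[7]=11 > -2 → no swap
j=8: data[8]=5 > -2 → no swap
j=9: data[9]=6 > -2 → no swap
j=10: data[10]=-4 ≤ -2 → i=1, swap data[1],data[10] → [-3,-4,3,2,9,10,-1,11,5,6,14,7,-2]
j=11: data[11]=7 > -2 → no swap
final swap data[2],data[12] → [-3,-4,-2,2,9,10,-1,11,5,6,14,7,3]; return 2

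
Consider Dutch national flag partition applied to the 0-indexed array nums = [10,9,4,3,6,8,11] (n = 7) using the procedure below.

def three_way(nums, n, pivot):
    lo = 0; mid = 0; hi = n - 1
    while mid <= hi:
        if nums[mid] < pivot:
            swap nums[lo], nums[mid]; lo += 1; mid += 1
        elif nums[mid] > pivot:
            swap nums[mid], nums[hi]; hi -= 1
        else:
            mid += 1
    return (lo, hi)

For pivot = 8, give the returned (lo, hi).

(3, 3)

pivot = 8; lo=0, mid=0, hi=6
nums[mid]=10>8: swap nums[0],nums[6]; hi=5 → [11,9,4,3,6,8,10]
nums[mid]=11>8: swap nums[0],nums[5]; hi=4 → [8,9,4,3,6,11,10]
nums[mid]=8=8: mid=1
nums[mid]=9>8: swap nums[1],nums[4]; hi=3 → [8,6,4,3,9,11,10]
nums[mid]=6<8: swap nums[0],nums[1]; lo=1,mid=2 → [6,8,4,3,9,11,10]
nums[mid]=4<8: swap nums[1],nums[2]; lo=2,mid=3 → [6,4,8,3,9,11,10]
nums[mid]=3<8: swap nums[2],nums[3]; lo=3,mid=4 → [6,4,3,8,9,11,10]
end: lo=3, hi=3; nums = [6,4,3,8,9,11,10]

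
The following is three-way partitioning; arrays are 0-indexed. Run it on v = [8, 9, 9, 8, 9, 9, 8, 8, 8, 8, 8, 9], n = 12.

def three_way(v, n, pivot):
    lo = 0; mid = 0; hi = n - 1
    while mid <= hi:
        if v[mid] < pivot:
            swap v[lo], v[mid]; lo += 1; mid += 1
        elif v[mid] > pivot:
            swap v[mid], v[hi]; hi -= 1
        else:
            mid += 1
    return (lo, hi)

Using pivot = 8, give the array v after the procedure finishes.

pivot = 8; lo=0, mid=0, hi=11
v[mid]=8=8: mid=1
v[mid]=9>8: swap v[1],v[11]; hi=10 → [8, 9, 9, 8, 9, 9, 8, 8, 8, 8, 8, 9]
v[mid]=9>8: swap v[1],v[10]; hi=9 → [8, 8, 9, 8, 9, 9, 8, 8, 8, 8, 9, 9]
v[mid]=8=8: mid=2
v[mid]=9>8: swap v[2],v[9]; hi=8 → [8, 8, 8, 8, 9, 9, 8, 8, 8, 9, 9, 9]
v[mid]=8=8: mid=3
v[mid]=8=8: mid=4
v[mid]=9>8: swap v[4],v[8]; hi=7 → [8, 8, 8, 8, 8, 9, 8, 8, 9, 9, 9, 9]
v[mid]=8=8: mid=5
v[mid]=9>8: swap v[5],v[7]; hi=6 → [8, 8, 8, 8, 8, 8, 8, 9, 9, 9, 9, 9]
v[mid]=8=8: mid=6
v[mid]=8=8: mid=7
end: lo=0, hi=6; v = [8, 8, 8, 8, 8, 8, 8, 9, 9, 9, 9, 9]

[8, 8, 8, 8, 8, 8, 8, 9, 9, 9, 9, 9]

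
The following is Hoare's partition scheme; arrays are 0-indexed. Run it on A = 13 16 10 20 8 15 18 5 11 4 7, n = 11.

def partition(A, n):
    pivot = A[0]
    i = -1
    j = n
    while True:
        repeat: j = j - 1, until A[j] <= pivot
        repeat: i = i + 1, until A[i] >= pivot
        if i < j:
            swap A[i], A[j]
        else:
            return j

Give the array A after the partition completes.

7 4 10 11 8 5 18 15 20 16 13

pivot = A[0] = 13; i = -1, j = 11
j→10 (A[10]=7≤13), i→0 (A[0]=13≥13); i<j, swap → 7 16 10 20 8 15 18 5 11 4 13
j→9 (A[9]=4≤13), i→1 (A[1]=16≥13); i<j, swap → 7 4 10 20 8 15 18 5 11 16 13
j→8 (A[8]=11≤13), i→3 (A[3]=20≥13); i<j, swap → 7 4 10 11 8 15 18 5 20 16 13
j→7 (A[7]=5≤13), i→5 (A[5]=15≥13); i<j, swap → 7 4 10 11 8 5 18 15 20 16 13
j→5, i→6; i≥j, return j=5. A = 7 4 10 11 8 5 18 15 20 16 13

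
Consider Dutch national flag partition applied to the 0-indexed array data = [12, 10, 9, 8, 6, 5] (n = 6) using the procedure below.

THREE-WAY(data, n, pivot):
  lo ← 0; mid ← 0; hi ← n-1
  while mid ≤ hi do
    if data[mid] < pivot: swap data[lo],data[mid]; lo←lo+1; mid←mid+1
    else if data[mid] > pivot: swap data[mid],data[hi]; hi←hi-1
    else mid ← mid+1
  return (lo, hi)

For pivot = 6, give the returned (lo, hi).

(1, 1)

pivot = 6; lo=0, mid=0, hi=5
data[mid]=12>6: swap data[0],data[5]; hi=4 → [5, 10, 9, 8, 6, 12]
data[mid]=5<6: swap data[0],data[0]; lo=1,mid=1 → [5, 10, 9, 8, 6, 12]
data[mid]=10>6: swap data[1],data[4]; hi=3 → [5, 6, 9, 8, 10, 12]
data[mid]=6=6: mid=2
data[mid]=9>6: swap data[2],data[3]; hi=2 → [5, 6, 8, 9, 10, 12]
data[mid]=8>6: swap data[2],data[2]; hi=1 → [5, 6, 8, 9, 10, 12]
end: lo=1, hi=1; data = [5, 6, 8, 9, 10, 12]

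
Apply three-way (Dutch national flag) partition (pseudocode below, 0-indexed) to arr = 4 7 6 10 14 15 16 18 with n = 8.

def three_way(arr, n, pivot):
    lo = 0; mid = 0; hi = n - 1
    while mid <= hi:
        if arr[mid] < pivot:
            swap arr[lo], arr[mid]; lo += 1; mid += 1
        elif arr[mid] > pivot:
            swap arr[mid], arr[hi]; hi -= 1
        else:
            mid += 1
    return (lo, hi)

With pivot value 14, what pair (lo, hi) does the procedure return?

pivot = 14; lo=0, mid=0, hi=7
arr[mid]=4<14: swap arr[0],arr[0]; lo=1,mid=1 → 4 7 6 10 14 15 16 18
arr[mid]=7<14: swap arr[1],arr[1]; lo=2,mid=2 → 4 7 6 10 14 15 16 18
arr[mid]=6<14: swap arr[2],arr[2]; lo=3,mid=3 → 4 7 6 10 14 15 16 18
arr[mid]=10<14: swap arr[3],arr[3]; lo=4,mid=4 → 4 7 6 10 14 15 16 18
arr[mid]=14=14: mid=5
arr[mid]=15>14: swap arr[5],arr[7]; hi=6 → 4 7 6 10 14 18 16 15
arr[mid]=18>14: swap arr[5],arr[6]; hi=5 → 4 7 6 10 14 16 18 15
arr[mid]=16>14: swap arr[5],arr[5]; hi=4 → 4 7 6 10 14 16 18 15
end: lo=4, hi=4; arr = 4 7 6 10 14 16 18 15

(4, 4)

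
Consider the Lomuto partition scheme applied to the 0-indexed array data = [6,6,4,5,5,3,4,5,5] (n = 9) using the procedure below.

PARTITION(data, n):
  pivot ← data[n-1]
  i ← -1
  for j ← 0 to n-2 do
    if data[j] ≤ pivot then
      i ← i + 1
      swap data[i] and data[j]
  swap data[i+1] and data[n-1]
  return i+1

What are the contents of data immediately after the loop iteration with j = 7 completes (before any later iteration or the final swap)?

[4,5,5,3,4,5,6,6,5]

pivot = data[8] = 5; i = -1
j=0: data[0]=6 > 5 → no swap
j=1: data[1]=6 > 5 → no swap
j=2: data[2]=4 ≤ 5 → i=0, swap data[0],data[2] → [4,6,6,5,5,3,4,5,5]
j=3: data[3]=5 ≤ 5 → i=1, swap data[1],data[3] → [4,5,6,6,5,3,4,5,5]
j=4: data[4]=5 ≤ 5 → i=2, swap data[2],data[4] → [4,5,5,6,6,3,4,5,5]
j=5: data[5]=3 ≤ 5 → i=3, swap data[3],data[5] → [4,5,5,3,6,6,4,5,5]
j=6: data[6]=4 ≤ 5 → i=4, swap data[4],data[6] → [4,5,5,3,4,6,6,5,5]
j=7: data[7]=5 ≤ 5 → i=5, swap data[5],data[7] → [4,5,5,3,4,5,6,6,5]
(after j=7) data = [4,5,5,3,4,5,6,6,5]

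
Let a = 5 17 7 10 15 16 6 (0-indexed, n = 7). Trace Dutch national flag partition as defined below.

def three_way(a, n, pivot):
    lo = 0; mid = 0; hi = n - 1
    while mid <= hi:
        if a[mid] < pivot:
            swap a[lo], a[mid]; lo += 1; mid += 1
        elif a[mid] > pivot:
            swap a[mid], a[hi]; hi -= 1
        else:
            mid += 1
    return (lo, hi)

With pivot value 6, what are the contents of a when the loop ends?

5 6 10 15 16 7 17

lo=0 mid=0 hi=6
5<6: swap(0,0), lo=1 mid=1 ⇒ 5 17 7 10 15 16 6
17>6: swap(1,6), hi=5 ⇒ 5 6 7 10 15 16 17
6=6: mid=2
7>6: swap(2,5), hi=4 ⇒ 5 6 16 10 15 7 17
16>6: swap(2,4), hi=3 ⇒ 5 6 15 10 16 7 17
15>6: swap(2,3), hi=2 ⇒ 5 6 10 15 16 7 17
10>6: swap(2,2), hi=1 ⇒ 5 6 10 15 16 7 17
done. lo=1 hi=1; a=5 6 10 15 16 7 17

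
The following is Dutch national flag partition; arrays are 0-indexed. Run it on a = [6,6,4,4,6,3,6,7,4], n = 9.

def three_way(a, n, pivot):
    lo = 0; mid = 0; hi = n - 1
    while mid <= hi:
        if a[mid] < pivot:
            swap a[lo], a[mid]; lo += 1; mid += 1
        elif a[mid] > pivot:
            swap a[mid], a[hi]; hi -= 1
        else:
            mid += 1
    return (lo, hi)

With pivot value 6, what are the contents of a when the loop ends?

[4,4,3,4,6,6,6,6,7]

lo=0 mid=0 hi=8
6=6: mid=1
6=6: mid=2
4<6: swap(0,2), lo=1 mid=3 ⇒ [4,6,6,4,6,3,6,7,4]
4<6: swap(1,3), lo=2 mid=4 ⇒ [4,4,6,6,6,3,6,7,4]
6=6: mid=5
3<6: swap(2,5), lo=3 mid=6 ⇒ [4,4,3,6,6,6,6,7,4]
6=6: mid=7
7>6: swap(7,8), hi=7 ⇒ [4,4,3,6,6,6,6,4,7]
4<6: swap(3,7), lo=4 mid=8 ⇒ [4,4,3,4,6,6,6,6,7]
done. lo=4 hi=7; a=[4,4,3,4,6,6,6,6,7]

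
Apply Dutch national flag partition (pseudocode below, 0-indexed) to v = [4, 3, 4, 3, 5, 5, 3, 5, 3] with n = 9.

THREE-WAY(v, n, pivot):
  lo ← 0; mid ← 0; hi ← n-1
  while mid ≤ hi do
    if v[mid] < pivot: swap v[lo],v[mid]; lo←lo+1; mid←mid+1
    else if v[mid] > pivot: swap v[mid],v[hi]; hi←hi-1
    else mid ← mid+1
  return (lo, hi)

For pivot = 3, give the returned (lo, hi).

pivot = 3; lo=0, mid=0, hi=8
v[mid]=4>3: swap v[0],v[8]; hi=7 → [3, 3, 4, 3, 5, 5, 3, 5, 4]
v[mid]=3=3: mid=1
v[mid]=3=3: mid=2
v[mid]=4>3: swap v[2],v[7]; hi=6 → [3, 3, 5, 3, 5, 5, 3, 4, 4]
v[mid]=5>3: swap v[2],v[6]; hi=5 → [3, 3, 3, 3, 5, 5, 5, 4, 4]
v[mid]=3=3: mid=3
v[mid]=3=3: mid=4
v[mid]=5>3: swap v[4],v[5]; hi=4 → [3, 3, 3, 3, 5, 5, 5, 4, 4]
v[mid]=5>3: swap v[4],v[4]; hi=3 → [3, 3, 3, 3, 5, 5, 5, 4, 4]
end: lo=0, hi=3; v = [3, 3, 3, 3, 5, 5, 5, 4, 4]

(0, 3)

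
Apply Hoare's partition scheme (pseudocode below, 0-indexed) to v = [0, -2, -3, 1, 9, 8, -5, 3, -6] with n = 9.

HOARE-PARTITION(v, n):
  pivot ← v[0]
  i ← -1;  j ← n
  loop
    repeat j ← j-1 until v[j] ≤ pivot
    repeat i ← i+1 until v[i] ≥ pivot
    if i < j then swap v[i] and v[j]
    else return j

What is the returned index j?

3

pivot = v[0] = 0; i = -1, j = 9
j→8 (v[8]=-6≤0), i→0 (v[0]=0≥0); i<j, swap → [-6, -2, -3, 1, 9, 8, -5, 3, 0]
j→6 (v[6]=-5≤0), i→3 (v[3]=1≥0); i<j, swap → [-6, -2, -3, -5, 9, 8, 1, 3, 0]
j→3, i→4; i≥j, return j=3. v = [-6, -2, -3, -5, 9, 8, 1, 3, 0]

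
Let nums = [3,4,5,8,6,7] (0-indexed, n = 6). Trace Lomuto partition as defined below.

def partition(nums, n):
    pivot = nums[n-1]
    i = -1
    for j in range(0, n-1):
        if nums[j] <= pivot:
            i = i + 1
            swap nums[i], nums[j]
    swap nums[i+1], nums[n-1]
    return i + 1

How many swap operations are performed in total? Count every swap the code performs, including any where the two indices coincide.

5

pivot = nums[5] = 7; i = -1
j=0: nums[0]=3 ≤ 7 → i=0, swap nums[0],nums[0] (no change) → [3,4,5,8,6,7]
j=1: nums[1]=4 ≤ 7 → i=1, swap nums[1],nums[1] (no change) → [3,4,5,8,6,7]
j=2: nums[2]=5 ≤ 7 → i=2, swap nums[2],nums[2] (no change) → [3,4,5,8,6,7]
j=3: nums[3]=8 > 7 → no swap
j=4: nums[4]=6 ≤ 7 → i=3, swap nums[3],nums[4] → [3,4,5,6,8,7]
final swap nums[4],nums[5] → [3,4,5,6,7,8]; return 4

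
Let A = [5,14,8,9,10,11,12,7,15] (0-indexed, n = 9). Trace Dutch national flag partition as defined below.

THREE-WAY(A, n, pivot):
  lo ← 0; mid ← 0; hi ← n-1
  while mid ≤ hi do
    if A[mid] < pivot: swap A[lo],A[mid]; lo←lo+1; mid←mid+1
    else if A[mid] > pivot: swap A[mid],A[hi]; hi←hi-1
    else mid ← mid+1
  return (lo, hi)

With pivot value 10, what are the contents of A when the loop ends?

[5,7,8,9,10,12,11,15,14]

lo=0 mid=0 hi=8
5<10: swap(0,0), lo=1 mid=1 ⇒ [5,14,8,9,10,11,12,7,15]
14>10: swap(1,8), hi=7 ⇒ [5,15,8,9,10,11,12,7,14]
15>10: swap(1,7), hi=6 ⇒ [5,7,8,9,10,11,12,15,14]
7<10: swap(1,1), lo=2 mid=2 ⇒ [5,7,8,9,10,11,12,15,14]
8<10: swap(2,2), lo=3 mid=3 ⇒ [5,7,8,9,10,11,12,15,14]
9<10: swap(3,3), lo=4 mid=4 ⇒ [5,7,8,9,10,11,12,15,14]
10=10: mid=5
11>10: swap(5,6), hi=5 ⇒ [5,7,8,9,10,12,11,15,14]
12>10: swap(5,5), hi=4 ⇒ [5,7,8,9,10,12,11,15,14]
done. lo=4 hi=4; A=[5,7,8,9,10,12,11,15,14]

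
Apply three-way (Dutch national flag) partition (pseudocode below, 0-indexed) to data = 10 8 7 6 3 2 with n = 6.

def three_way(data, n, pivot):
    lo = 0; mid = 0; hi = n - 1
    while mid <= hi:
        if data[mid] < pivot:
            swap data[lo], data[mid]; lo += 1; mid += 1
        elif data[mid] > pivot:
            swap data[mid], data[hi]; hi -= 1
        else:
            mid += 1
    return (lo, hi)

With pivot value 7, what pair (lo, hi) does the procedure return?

(3, 3)

lo=0 mid=0 hi=5
10>7: swap(0,5), hi=4 ⇒ 2 8 7 6 3 10
2<7: swap(0,0), lo=1 mid=1 ⇒ 2 8 7 6 3 10
8>7: swap(1,4), hi=3 ⇒ 2 3 7 6 8 10
3<7: swap(1,1), lo=2 mid=2 ⇒ 2 3 7 6 8 10
7=7: mid=3
6<7: swap(2,3), lo=3 mid=4 ⇒ 2 3 6 7 8 10
done. lo=3 hi=3; data=2 3 6 7 8 10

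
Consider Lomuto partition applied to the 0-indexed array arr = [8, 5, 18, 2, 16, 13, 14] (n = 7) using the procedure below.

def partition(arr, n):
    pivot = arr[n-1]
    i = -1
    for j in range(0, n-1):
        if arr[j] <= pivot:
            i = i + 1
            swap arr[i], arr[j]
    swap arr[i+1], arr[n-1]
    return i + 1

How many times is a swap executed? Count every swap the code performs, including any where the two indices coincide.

5

pivot = arr[6] = 14; i = -1
j=0: arr[0]=8 ≤ 14 → i=0, swap arr[0],arr[0] (no change) → [8, 5, 18, 2, 16, 13, 14]
j=1: arr[1]=5 ≤ 14 → i=1, swap arr[1],arr[1] (no change) → [8, 5, 18, 2, 16, 13, 14]
j=2: arr[2]=18 > 14 → no swap
j=3: arr[3]=2 ≤ 14 → i=2, swap arr[2],arr[3] → [8, 5, 2, 18, 16, 13, 14]
j=4: arr[4]=16 > 14 → no swap
j=5: arr[5]=13 ≤ 14 → i=3, swap arr[3],arr[5] → [8, 5, 2, 13, 16, 18, 14]
final swap arr[4],arr[6] → [8, 5, 2, 13, 14, 18, 16]; return 4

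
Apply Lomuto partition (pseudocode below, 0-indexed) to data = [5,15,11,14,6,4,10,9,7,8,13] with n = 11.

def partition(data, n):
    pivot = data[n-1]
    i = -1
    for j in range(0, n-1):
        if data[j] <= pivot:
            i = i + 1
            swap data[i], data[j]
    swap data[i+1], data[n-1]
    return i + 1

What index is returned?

pivot=13, i=-1
j=0: 5≤13, i=0, swap(0,0) ⇒ [5,15,11,14,6,4,10,9,7,8,13]
j=1: 15>13, skip
j=2: 11≤13, i=1, swap(1,2) ⇒ [5,11,15,14,6,4,10,9,7,8,13]
j=3: 14>13, skip
j=4: 6≤13, i=2, swap(2,4) ⇒ [5,11,6,14,15,4,10,9,7,8,13]
j=5: 4≤13, i=3, swap(3,5) ⇒ [5,11,6,4,15,14,10,9,7,8,13]
j=6: 10≤13, i=4, swap(4,6) ⇒ [5,11,6,4,10,14,15,9,7,8,13]
j=7: 9≤13, i=5, swap(5,7) ⇒ [5,11,6,4,10,9,15,14,7,8,13]
j=8: 7≤13, i=6, swap(6,8) ⇒ [5,11,6,4,10,9,7,14,15,8,13]
j=9: 8≤13, i=7, swap(7,9) ⇒ [5,11,6,4,10,9,7,8,15,14,13]
swap(8,10) ⇒ [5,11,6,4,10,9,7,8,13,14,15]; return 8

8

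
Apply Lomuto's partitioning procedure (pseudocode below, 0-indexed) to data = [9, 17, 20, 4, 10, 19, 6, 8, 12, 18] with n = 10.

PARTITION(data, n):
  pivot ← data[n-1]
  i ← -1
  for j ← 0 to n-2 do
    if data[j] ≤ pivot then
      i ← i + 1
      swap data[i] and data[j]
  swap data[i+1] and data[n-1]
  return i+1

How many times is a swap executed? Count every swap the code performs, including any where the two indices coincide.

8

pivot = data[9] = 18; i = -1
j=0: data[0]=9 ≤ 18 → i=0, swap data[0],data[0] (no change) → [9, 17, 20, 4, 10, 19, 6, 8, 12, 18]
j=1: data[1]=17 ≤ 18 → i=1, swap data[1],data[1] (no change) → [9, 17, 20, 4, 10, 19, 6, 8, 12, 18]
j=2: data[2]=20 > 18 → no swap
j=3: data[3]=4 ≤ 18 → i=2, swap data[2],data[3] → [9, 17, 4, 20, 10, 19, 6, 8, 12, 18]
j=4: data[4]=10 ≤ 18 → i=3, swap data[3],data[4] → [9, 17, 4, 10, 20, 19, 6, 8, 12, 18]
j=5: data[5]=19 > 18 → no swap
j=6: data[6]=6 ≤ 18 → i=4, swap data[4],data[6] → [9, 17, 4, 10, 6, 19, 20, 8, 12, 18]
j=7: data[7]=8 ≤ 18 → i=5, swap data[5],data[7] → [9, 17, 4, 10, 6, 8, 20, 19, 12, 18]
j=8: data[8]=12 ≤ 18 → i=6, swap data[6],data[8] → [9, 17, 4, 10, 6, 8, 12, 19, 20, 18]
final swap data[7],data[9] → [9, 17, 4, 10, 6, 8, 12, 18, 20, 19]; return 7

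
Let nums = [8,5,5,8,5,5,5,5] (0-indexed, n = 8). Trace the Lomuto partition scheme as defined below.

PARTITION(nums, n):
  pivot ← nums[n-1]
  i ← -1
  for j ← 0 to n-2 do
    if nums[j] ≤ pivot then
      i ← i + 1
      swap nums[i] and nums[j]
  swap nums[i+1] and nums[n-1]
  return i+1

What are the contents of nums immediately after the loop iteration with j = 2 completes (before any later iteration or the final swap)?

[5,5,8,8,5,5,5,5]

pivot = nums[7] = 5; i = -1
j=0: nums[0]=8 > 5 → no swap
j=1: nums[1]=5 ≤ 5 → i=0, swap nums[0],nums[1] → [5,8,5,8,5,5,5,5]
j=2: nums[2]=5 ≤ 5 → i=1, swap nums[1],nums[2] → [5,5,8,8,5,5,5,5]
(after j=2) nums = [5,5,8,8,5,5,5,5]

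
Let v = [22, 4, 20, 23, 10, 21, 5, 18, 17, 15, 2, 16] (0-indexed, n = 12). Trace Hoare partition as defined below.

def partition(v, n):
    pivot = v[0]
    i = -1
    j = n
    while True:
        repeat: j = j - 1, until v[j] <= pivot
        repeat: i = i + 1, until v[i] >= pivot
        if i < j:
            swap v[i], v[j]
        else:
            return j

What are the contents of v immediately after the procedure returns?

[16, 4, 20, 2, 10, 21, 5, 18, 17, 15, 23, 22]

pivot = v[0] = 22; i = -1, j = 12
j→11 (v[11]=16≤22), i→0 (v[0]=22≥22); i<j, swap → [16, 4, 20, 23, 10, 21, 5, 18, 17, 15, 2, 22]
j→10 (v[10]=2≤22), i→3 (v[3]=23≥22); i<j, swap → [16, 4, 20, 2, 10, 21, 5, 18, 17, 15, 23, 22]
j→9, i→10; i≥j, return j=9. v = [16, 4, 20, 2, 10, 21, 5, 18, 17, 15, 23, 22]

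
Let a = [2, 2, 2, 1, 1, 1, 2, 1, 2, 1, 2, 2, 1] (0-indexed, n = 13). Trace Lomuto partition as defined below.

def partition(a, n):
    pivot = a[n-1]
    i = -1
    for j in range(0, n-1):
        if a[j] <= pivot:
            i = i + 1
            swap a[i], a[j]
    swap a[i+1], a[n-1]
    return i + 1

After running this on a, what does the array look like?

pivot=1, i=-1
j=0: 2>1, skip
j=1: 2>1, skip
j=2: 2>1, skip
j=3: 1≤1, i=0, swap(0,3) ⇒ [1, 2, 2, 2, 1, 1, 2, 1, 2, 1, 2, 2, 1]
j=4: 1≤1, i=1, swap(1,4) ⇒ [1, 1, 2, 2, 2, 1, 2, 1, 2, 1, 2, 2, 1]
j=5: 1≤1, i=2, swap(2,5) ⇒ [1, 1, 1, 2, 2, 2, 2, 1, 2, 1, 2, 2, 1]
j=6: 2>1, skip
j=7: 1≤1, i=3, swap(3,7) ⇒ [1, 1, 1, 1, 2, 2, 2, 2, 2, 1, 2, 2, 1]
j=8: 2>1, skip
j=9: 1≤1, i=4, swap(4,9) ⇒ [1, 1, 1, 1, 1, 2, 2, 2, 2, 2, 2, 2, 1]
j=10: 2>1, skip
j=11: 2>1, skip
swap(5,12) ⇒ [1, 1, 1, 1, 1, 1, 2, 2, 2, 2, 2, 2, 2]; return 5

[1, 1, 1, 1, 1, 1, 2, 2, 2, 2, 2, 2, 2]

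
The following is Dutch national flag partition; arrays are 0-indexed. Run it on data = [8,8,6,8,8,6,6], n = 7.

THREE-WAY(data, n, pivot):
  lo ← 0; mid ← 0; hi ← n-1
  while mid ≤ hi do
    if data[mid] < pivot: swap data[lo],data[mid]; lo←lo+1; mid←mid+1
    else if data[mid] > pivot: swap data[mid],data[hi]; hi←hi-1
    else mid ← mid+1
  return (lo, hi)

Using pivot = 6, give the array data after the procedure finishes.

pivot = 6; lo=0, mid=0, hi=6
data[mid]=8>6: swap data[0],data[6]; hi=5 → [6,8,6,8,8,6,8]
data[mid]=6=6: mid=1
data[mid]=8>6: swap data[1],data[5]; hi=4 → [6,6,6,8,8,8,8]
data[mid]=6=6: mid=2
data[mid]=6=6: mid=3
data[mid]=8>6: swap data[3],data[4]; hi=3 → [6,6,6,8,8,8,8]
data[mid]=8>6: swap data[3],data[3]; hi=2 → [6,6,6,8,8,8,8]
end: lo=0, hi=2; data = [6,6,6,8,8,8,8]

[6,6,6,8,8,8,8]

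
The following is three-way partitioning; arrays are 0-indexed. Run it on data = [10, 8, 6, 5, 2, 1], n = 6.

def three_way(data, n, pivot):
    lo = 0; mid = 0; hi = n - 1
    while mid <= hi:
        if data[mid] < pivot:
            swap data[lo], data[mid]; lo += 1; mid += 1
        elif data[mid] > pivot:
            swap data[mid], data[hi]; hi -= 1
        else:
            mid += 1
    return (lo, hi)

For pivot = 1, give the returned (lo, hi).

(0, 0)

lo=0 mid=0 hi=5
10>1: swap(0,5), hi=4 ⇒ [1, 8, 6, 5, 2, 10]
1=1: mid=1
8>1: swap(1,4), hi=3 ⇒ [1, 2, 6, 5, 8, 10]
2>1: swap(1,3), hi=2 ⇒ [1, 5, 6, 2, 8, 10]
5>1: swap(1,2), hi=1 ⇒ [1, 6, 5, 2, 8, 10]
6>1: swap(1,1), hi=0 ⇒ [1, 6, 5, 2, 8, 10]
done. lo=0 hi=0; data=[1, 6, 5, 2, 8, 10]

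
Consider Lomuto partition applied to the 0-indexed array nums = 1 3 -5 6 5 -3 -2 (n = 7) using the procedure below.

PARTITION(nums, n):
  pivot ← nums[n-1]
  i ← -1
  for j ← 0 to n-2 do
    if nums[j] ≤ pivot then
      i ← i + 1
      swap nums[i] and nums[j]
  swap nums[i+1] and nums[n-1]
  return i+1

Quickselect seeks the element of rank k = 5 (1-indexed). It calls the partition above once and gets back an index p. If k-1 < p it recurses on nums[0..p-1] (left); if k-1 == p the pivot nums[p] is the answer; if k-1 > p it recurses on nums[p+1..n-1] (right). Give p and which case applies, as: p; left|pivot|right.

pivot=-2, i=-1
j=0: 1>-2, skip
j=1: 3>-2, skip
j=2: -5≤-2, i=0, swap(0,2) ⇒ -5 3 1 6 5 -3 -2
j=3: 6>-2, skip
j=4: 5>-2, skip
j=5: -3≤-2, i=1, swap(1,5) ⇒ -5 -3 1 6 5 3 -2
swap(2,6) ⇒ -5 -3 -2 6 5 3 1; return 2
p = 2; k-1 = 4 > 2 ⇒ right

2; right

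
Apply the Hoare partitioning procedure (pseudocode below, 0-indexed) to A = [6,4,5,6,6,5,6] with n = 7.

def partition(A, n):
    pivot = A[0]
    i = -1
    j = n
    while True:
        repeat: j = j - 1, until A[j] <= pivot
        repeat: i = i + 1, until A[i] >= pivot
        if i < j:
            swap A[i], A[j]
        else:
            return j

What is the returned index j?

pivot=6
j stops at 6 (6), i stops at 0 (6); swap ⇒ [6,4,5,6,6,5,6]
j stops at 5 (5), i stops at 3 (6); swap ⇒ [6,4,5,5,6,6,6]
j stops at 4, i stops at 4; i≥j ⇒ return 4. A=[6,4,5,5,6,6,6]

4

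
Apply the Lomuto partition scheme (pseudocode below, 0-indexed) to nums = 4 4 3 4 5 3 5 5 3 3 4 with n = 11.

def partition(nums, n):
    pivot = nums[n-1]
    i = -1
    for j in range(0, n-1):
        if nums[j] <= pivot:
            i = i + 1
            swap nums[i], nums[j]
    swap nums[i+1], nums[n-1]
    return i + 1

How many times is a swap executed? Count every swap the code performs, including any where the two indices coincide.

8

pivot=4, i=-1
j=0: 4≤4, i=0, swap(0,0) ⇒ 4 4 3 4 5 3 5 5 3 3 4
j=1: 4≤4, i=1, swap(1,1) ⇒ 4 4 3 4 5 3 5 5 3 3 4
j=2: 3≤4, i=2, swap(2,2) ⇒ 4 4 3 4 5 3 5 5 3 3 4
j=3: 4≤4, i=3, swap(3,3) ⇒ 4 4 3 4 5 3 5 5 3 3 4
j=4: 5>4, skip
j=5: 3≤4, i=4, swap(4,5) ⇒ 4 4 3 4 3 5 5 5 3 3 4
j=6: 5>4, skip
j=7: 5>4, skip
j=8: 3≤4, i=5, swap(5,8) ⇒ 4 4 3 4 3 3 5 5 5 3 4
j=9: 3≤4, i=6, swap(6,9) ⇒ 4 4 3 4 3 3 3 5 5 5 4
swap(7,10) ⇒ 4 4 3 4 3 3 3 4 5 5 5; return 7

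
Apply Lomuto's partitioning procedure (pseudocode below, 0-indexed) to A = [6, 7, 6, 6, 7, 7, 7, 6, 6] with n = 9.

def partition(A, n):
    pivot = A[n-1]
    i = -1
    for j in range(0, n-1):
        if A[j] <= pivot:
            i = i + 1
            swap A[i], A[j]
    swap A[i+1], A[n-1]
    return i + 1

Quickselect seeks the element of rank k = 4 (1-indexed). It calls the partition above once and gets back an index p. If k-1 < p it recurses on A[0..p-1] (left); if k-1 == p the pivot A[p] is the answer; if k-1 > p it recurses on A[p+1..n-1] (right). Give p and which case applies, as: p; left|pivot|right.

pivot = A[8] = 6; i = -1
j=0: A[0]=6 ≤ 6 → i=0, swap A[0],A[0] (no change) → [6, 7, 6, 6, 7, 7, 7, 6, 6]
j=1: A[1]=7 > 6 → no swap
j=2: A[2]=6 ≤ 6 → i=1, swap A[1],A[2] → [6, 6, 7, 6, 7, 7, 7, 6, 6]
j=3: A[3]=6 ≤ 6 → i=2, swap A[2],A[3] → [6, 6, 6, 7, 7, 7, 7, 6, 6]
j=4: A[4]=7 > 6 → no swap
j=5: A[5]=7 > 6 → no swap
j=6: A[6]=7 > 6 → no swap
j=7: A[7]=6 ≤ 6 → i=3, swap A[3],A[7] → [6, 6, 6, 6, 7, 7, 7, 7, 6]
final swap A[4],A[8] → [6, 6, 6, 6, 6, 7, 7, 7, 7]; return 4
p = 4; k-1 = 3 < 4 ⇒ left

4; left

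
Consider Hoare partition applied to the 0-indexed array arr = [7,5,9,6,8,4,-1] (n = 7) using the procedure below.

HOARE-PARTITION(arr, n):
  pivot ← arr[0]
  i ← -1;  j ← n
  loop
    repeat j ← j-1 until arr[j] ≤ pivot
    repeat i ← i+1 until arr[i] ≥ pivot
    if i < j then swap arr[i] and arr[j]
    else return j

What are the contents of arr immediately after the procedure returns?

pivot = arr[0] = 7; i = -1, j = 7
j→6 (arr[6]=-1≤7), i→0 (arr[0]=7≥7); i<j, swap → [-1,5,9,6,8,4,7]
j→5 (arr[5]=4≤7), i→2 (arr[2]=9≥7); i<j, swap → [-1,5,4,6,8,9,7]
j→3, i→4; i≥j, return j=3. arr = [-1,5,4,6,8,9,7]

[-1,5,4,6,8,9,7]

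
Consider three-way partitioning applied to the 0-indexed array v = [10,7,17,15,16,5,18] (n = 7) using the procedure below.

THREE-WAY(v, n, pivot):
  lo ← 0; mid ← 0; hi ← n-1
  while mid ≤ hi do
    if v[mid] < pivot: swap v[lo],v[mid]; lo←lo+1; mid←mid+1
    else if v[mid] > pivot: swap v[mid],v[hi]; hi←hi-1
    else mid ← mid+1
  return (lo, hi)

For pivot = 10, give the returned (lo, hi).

(2, 2)

pivot = 10; lo=0, mid=0, hi=6
v[mid]=10=10: mid=1
v[mid]=7<10: swap v[0],v[1]; lo=1,mid=2 → [7,10,17,15,16,5,18]
v[mid]=17>10: swap v[2],v[6]; hi=5 → [7,10,18,15,16,5,17]
v[mid]=18>10: swap v[2],v[5]; hi=4 → [7,10,5,15,16,18,17]
v[mid]=5<10: swap v[1],v[2]; lo=2,mid=3 → [7,5,10,15,16,18,17]
v[mid]=15>10: swap v[3],v[4]; hi=3 → [7,5,10,16,15,18,17]
v[mid]=16>10: swap v[3],v[3]; hi=2 → [7,5,10,16,15,18,17]
end: lo=2, hi=2; v = [7,5,10,16,15,18,17]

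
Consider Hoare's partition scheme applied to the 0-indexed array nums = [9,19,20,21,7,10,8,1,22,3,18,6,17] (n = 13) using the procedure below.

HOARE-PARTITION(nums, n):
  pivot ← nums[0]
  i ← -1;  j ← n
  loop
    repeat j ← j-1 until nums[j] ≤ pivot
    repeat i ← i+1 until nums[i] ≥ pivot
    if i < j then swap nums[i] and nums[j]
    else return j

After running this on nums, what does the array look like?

pivot = nums[0] = 9; i = -1, j = 13
j→11 (nums[11]=6≤9), i→0 (nums[0]=9≥9); i<j, swap → [6,19,20,21,7,10,8,1,22,3,18,9,17]
j→9 (nums[9]=3≤9), i→1 (nums[1]=19≥9); i<j, swap → [6,3,20,21,7,10,8,1,22,19,18,9,17]
j→7 (nums[7]=1≤9), i→2 (nums[2]=20≥9); i<j, swap → [6,3,1,21,7,10,8,20,22,19,18,9,17]
j→6 (nums[6]=8≤9), i→3 (nums[3]=21≥9); i<j, swap → [6,3,1,8,7,10,21,20,22,19,18,9,17]
j→4, i→5; i≥j, return j=4. nums = [6,3,1,8,7,10,21,20,22,19,18,9,17]

[6,3,1,8,7,10,21,20,22,19,18,9,17]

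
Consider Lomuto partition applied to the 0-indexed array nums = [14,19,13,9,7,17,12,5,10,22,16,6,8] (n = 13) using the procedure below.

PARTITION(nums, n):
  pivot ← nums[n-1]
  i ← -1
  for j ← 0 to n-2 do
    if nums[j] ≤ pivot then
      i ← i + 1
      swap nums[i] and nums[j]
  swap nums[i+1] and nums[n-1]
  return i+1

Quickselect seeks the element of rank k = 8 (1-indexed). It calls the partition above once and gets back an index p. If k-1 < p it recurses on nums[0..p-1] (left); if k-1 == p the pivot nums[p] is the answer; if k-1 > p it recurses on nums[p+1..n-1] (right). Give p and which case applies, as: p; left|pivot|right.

pivot=8, i=-1
j=0: 14>8, skip
j=1: 19>8, skip
j=2: 13>8, skip
j=3: 9>8, skip
j=4: 7≤8, i=0, swap(0,4) ⇒ [7,19,13,9,14,17,12,5,10,22,16,6,8]
j=5: 17>8, skip
j=6: 12>8, skip
j=7: 5≤8, i=1, swap(1,7) ⇒ [7,5,13,9,14,17,12,19,10,22,16,6,8]
j=8: 10>8, skip
j=9: 22>8, skip
j=10: 16>8, skip
j=11: 6≤8, i=2, swap(2,11) ⇒ [7,5,6,9,14,17,12,19,10,22,16,13,8]
swap(3,12) ⇒ [7,5,6,8,14,17,12,19,10,22,16,13,9]; return 3
p = 3; k-1 = 7 > 3 ⇒ right

3; right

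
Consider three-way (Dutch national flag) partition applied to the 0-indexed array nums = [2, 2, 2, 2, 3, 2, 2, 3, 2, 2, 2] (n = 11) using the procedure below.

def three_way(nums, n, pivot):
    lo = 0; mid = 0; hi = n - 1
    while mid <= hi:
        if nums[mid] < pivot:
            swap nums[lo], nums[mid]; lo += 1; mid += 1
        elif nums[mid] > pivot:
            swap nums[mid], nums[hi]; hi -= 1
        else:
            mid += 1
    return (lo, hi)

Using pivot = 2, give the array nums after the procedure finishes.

[2, 2, 2, 2, 2, 2, 2, 2, 2, 3, 3]

lo=0 mid=0 hi=10
2=2: mid=1
2=2: mid=2
2=2: mid=3
2=2: mid=4
3>2: swap(4,10), hi=9 ⇒ [2, 2, 2, 2, 2, 2, 2, 3, 2, 2, 3]
2=2: mid=5
2=2: mid=6
2=2: mid=7
3>2: swap(7,9), hi=8 ⇒ [2, 2, 2, 2, 2, 2, 2, 2, 2, 3, 3]
2=2: mid=8
2=2: mid=9
done. lo=0 hi=8; nums=[2, 2, 2, 2, 2, 2, 2, 2, 2, 3, 3]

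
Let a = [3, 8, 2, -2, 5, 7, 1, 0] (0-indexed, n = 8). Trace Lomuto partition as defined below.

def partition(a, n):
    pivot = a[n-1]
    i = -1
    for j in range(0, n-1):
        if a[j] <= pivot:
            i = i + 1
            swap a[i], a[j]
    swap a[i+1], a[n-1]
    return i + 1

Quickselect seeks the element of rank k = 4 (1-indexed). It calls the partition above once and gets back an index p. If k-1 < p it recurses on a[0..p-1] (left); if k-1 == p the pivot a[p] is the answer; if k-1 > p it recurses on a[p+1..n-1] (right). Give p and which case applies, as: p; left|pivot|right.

1; right

pivot = a[7] = 0; i = -1
j=0: a[0]=3 > 0 → no swap
j=1: a[1]=8 > 0 → no swap
j=2: a[2]=2 > 0 → no swap
j=3: a[3]=-2 ≤ 0 → i=0, swap a[0],a[3] → [-2, 8, 2, 3, 5, 7, 1, 0]
j=4: a[4]=5 > 0 → no swap
j=5: a[5]=7 > 0 → no swap
j=6: a[6]=1 > 0 → no swap
final swap a[1],a[7] → [-2, 0, 2, 3, 5, 7, 1, 8]; return 1
p = 1; k-1 = 3 > 1 ⇒ right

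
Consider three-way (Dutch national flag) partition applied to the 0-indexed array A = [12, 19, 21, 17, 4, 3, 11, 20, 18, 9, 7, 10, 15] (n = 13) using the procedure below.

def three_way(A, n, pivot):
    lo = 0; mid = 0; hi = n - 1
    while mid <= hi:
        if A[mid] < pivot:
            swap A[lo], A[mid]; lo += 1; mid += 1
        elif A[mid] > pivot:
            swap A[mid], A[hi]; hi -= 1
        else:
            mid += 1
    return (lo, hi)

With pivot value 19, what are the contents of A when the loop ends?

[12, 15, 17, 4, 3, 11, 10, 18, 9, 7, 19, 20, 21]

lo=0 mid=0 hi=12
12<19: swap(0,0), lo=1 mid=1 ⇒ [12, 19, 21, 17, 4, 3, 11, 20, 18, 9, 7, 10, 15]
19=19: mid=2
21>19: swap(2,12), hi=11 ⇒ [12, 19, 15, 17, 4, 3, 11, 20, 18, 9, 7, 10, 21]
15<19: swap(1,2), lo=2 mid=3 ⇒ [12, 15, 19, 17, 4, 3, 11, 20, 18, 9, 7, 10, 21]
17<19: swap(2,3), lo=3 mid=4 ⇒ [12, 15, 17, 19, 4, 3, 11, 20, 18, 9, 7, 10, 21]
4<19: swap(3,4), lo=4 mid=5 ⇒ [12, 15, 17, 4, 19, 3, 11, 20, 18, 9, 7, 10, 21]
3<19: swap(4,5), lo=5 mid=6 ⇒ [12, 15, 17, 4, 3, 19, 11, 20, 18, 9, 7, 10, 21]
11<19: swap(5,6), lo=6 mid=7 ⇒ [12, 15, 17, 4, 3, 11, 19, 20, 18, 9, 7, 10, 21]
20>19: swap(7,11), hi=10 ⇒ [12, 15, 17, 4, 3, 11, 19, 10, 18, 9, 7, 20, 21]
10<19: swap(6,7), lo=7 mid=8 ⇒ [12, 15, 17, 4, 3, 11, 10, 19, 18, 9, 7, 20, 21]
18<19: swap(7,8), lo=8 mid=9 ⇒ [12, 15, 17, 4, 3, 11, 10, 18, 19, 9, 7, 20, 21]
9<19: swap(8,9), lo=9 mid=10 ⇒ [12, 15, 17, 4, 3, 11, 10, 18, 9, 19, 7, 20, 21]
7<19: swap(9,10), lo=10 mid=11 ⇒ [12, 15, 17, 4, 3, 11, 10, 18, 9, 7, 19, 20, 21]
done. lo=10 hi=10; A=[12, 15, 17, 4, 3, 11, 10, 18, 9, 7, 19, 20, 21]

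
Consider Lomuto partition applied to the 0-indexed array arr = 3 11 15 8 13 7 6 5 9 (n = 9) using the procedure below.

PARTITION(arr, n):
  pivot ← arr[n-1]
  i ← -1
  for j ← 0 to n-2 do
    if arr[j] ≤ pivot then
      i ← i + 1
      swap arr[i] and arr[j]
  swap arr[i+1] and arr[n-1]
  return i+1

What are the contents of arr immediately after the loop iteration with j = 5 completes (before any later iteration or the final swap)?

3 8 7 11 13 15 6 5 9

pivot = arr[8] = 9; i = -1
j=0: arr[0]=3 ≤ 9 → i=0, swap arr[0],arr[0] (no change) → 3 11 15 8 13 7 6 5 9
j=1: arr[1]=11 > 9 → no swap
j=2: arr[2]=15 > 9 → no swap
j=3: arr[3]=8 ≤ 9 → i=1, swap arr[1],arr[3] → 3 8 15 11 13 7 6 5 9
j=4: arr[4]=13 > 9 → no swap
j=5: arr[5]=7 ≤ 9 → i=2, swap arr[2],arr[5] → 3 8 7 11 13 15 6 5 9
(after j=5) arr = 3 8 7 11 13 15 6 5 9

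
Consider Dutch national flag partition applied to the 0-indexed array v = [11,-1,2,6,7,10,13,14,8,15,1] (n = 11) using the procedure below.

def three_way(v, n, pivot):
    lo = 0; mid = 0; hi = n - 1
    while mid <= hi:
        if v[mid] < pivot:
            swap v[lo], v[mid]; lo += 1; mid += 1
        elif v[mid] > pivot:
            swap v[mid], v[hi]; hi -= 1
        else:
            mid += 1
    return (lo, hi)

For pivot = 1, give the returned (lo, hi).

(1, 1)

lo=0 mid=0 hi=10
11>1: swap(0,10), hi=9 ⇒ [1,-1,2,6,7,10,13,14,8,15,11]
1=1: mid=1
-1<1: swap(0,1), lo=1 mid=2 ⇒ [-1,1,2,6,7,10,13,14,8,15,11]
2>1: swap(2,9), hi=8 ⇒ [-1,1,15,6,7,10,13,14,8,2,11]
15>1: swap(2,8), hi=7 ⇒ [-1,1,8,6,7,10,13,14,15,2,11]
8>1: swap(2,7), hi=6 ⇒ [-1,1,14,6,7,10,13,8,15,2,11]
14>1: swap(2,6), hi=5 ⇒ [-1,1,13,6,7,10,14,8,15,2,11]
13>1: swap(2,5), hi=4 ⇒ [-1,1,10,6,7,13,14,8,15,2,11]
10>1: swap(2,4), hi=3 ⇒ [-1,1,7,6,10,13,14,8,15,2,11]
7>1: swap(2,3), hi=2 ⇒ [-1,1,6,7,10,13,14,8,15,2,11]
6>1: swap(2,2), hi=1 ⇒ [-1,1,6,7,10,13,14,8,15,2,11]
done. lo=1 hi=1; v=[-1,1,6,7,10,13,14,8,15,2,11]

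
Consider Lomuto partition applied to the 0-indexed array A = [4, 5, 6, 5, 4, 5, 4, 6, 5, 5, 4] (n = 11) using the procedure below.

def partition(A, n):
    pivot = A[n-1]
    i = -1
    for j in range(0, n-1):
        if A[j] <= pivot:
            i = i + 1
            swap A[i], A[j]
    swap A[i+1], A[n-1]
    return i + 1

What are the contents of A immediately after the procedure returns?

pivot = A[10] = 4; i = -1
j=0: A[0]=4 ≤ 4 → i=0, swap A[0],A[0] (no change) → [4, 5, 6, 5, 4, 5, 4, 6, 5, 5, 4]
j=1: A[1]=5 > 4 → no swap
j=2: A[2]=6 > 4 → no swap
j=3: A[3]=5 > 4 → no swap
j=4: A[4]=4 ≤ 4 → i=1, swap A[1],A[4] → [4, 4, 6, 5, 5, 5, 4, 6, 5, 5, 4]
j=5: A[5]=5 > 4 → no swap
j=6: A[6]=4 ≤ 4 → i=2, swap A[2],A[6] → [4, 4, 4, 5, 5, 5, 6, 6, 5, 5, 4]
j=7: A[7]=6 > 4 → no swap
j=8: A[8]=5 > 4 → no swap
j=9: A[9]=5 > 4 → no swap
final swap A[3],A[10] → [4, 4, 4, 4, 5, 5, 6, 6, 5, 5, 5]; return 3

[4, 4, 4, 4, 5, 5, 6, 6, 5, 5, 5]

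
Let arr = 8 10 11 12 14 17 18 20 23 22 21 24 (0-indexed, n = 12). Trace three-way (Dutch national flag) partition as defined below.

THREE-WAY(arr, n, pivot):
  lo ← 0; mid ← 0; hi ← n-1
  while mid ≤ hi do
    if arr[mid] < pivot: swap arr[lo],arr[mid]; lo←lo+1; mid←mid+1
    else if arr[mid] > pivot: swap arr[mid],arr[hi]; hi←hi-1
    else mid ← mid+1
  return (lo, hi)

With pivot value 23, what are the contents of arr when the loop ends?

8 10 11 12 14 17 18 20 22 21 23 24

pivot = 23; lo=0, mid=0, hi=11
arr[mid]=8<23: swap arr[0],arr[0]; lo=1,mid=1 → 8 10 11 12 14 17 18 20 23 22 21 24
arr[mid]=10<23: swap arr[1],arr[1]; lo=2,mid=2 → 8 10 11 12 14 17 18 20 23 22 21 24
arr[mid]=11<23: swap arr[2],arr[2]; lo=3,mid=3 → 8 10 11 12 14 17 18 20 23 22 21 24
arr[mid]=12<23: swap arr[3],arr[3]; lo=4,mid=4 → 8 10 11 12 14 17 18 20 23 22 21 24
arr[mid]=14<23: swap arr[4],arr[4]; lo=5,mid=5 → 8 10 11 12 14 17 18 20 23 22 21 24
arr[mid]=17<23: swap arr[5],arr[5]; lo=6,mid=6 → 8 10 11 12 14 17 18 20 23 22 21 24
arr[mid]=18<23: swap arr[6],arr[6]; lo=7,mid=7 → 8 10 11 12 14 17 18 20 23 22 21 24
arr[mid]=20<23: swap arr[7],arr[7]; lo=8,mid=8 → 8 10 11 12 14 17 18 20 23 22 21 24
arr[mid]=23=23: mid=9
arr[mid]=22<23: swap arr[8],arr[9]; lo=9,mid=10 → 8 10 11 12 14 17 18 20 22 23 21 24
arr[mid]=21<23: swap arr[9],arr[10]; lo=10,mid=11 → 8 10 11 12 14 17 18 20 22 21 23 24
arr[mid]=24>23: swap arr[11],arr[11]; hi=10 → 8 10 11 12 14 17 18 20 22 21 23 24
end: lo=10, hi=10; arr = 8 10 11 12 14 17 18 20 22 21 23 24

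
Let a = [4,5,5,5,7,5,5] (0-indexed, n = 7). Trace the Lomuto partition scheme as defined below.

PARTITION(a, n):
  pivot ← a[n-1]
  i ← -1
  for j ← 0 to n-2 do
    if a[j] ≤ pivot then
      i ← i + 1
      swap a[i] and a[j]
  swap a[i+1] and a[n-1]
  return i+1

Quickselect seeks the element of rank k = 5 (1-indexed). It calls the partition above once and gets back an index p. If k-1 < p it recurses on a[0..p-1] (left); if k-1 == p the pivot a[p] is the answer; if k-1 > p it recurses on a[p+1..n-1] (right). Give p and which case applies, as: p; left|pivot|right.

5; left

pivot=5, i=-1
j=0: 4≤5, i=0, swap(0,0) ⇒ [4,5,5,5,7,5,5]
j=1: 5≤5, i=1, swap(1,1) ⇒ [4,5,5,5,7,5,5]
j=2: 5≤5, i=2, swap(2,2) ⇒ [4,5,5,5,7,5,5]
j=3: 5≤5, i=3, swap(3,3) ⇒ [4,5,5,5,7,5,5]
j=4: 7>5, skip
j=5: 5≤5, i=4, swap(4,5) ⇒ [4,5,5,5,5,7,5]
swap(5,6) ⇒ [4,5,5,5,5,5,7]; return 5
p = 5; k-1 = 4 < 5 ⇒ left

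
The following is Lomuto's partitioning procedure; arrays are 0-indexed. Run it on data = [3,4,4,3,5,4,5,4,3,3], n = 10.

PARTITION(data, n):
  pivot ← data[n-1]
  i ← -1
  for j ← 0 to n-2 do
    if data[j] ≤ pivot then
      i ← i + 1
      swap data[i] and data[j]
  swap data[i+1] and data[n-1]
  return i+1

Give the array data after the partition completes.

pivot = data[9] = 3; i = -1
j=0: data[0]=3 ≤ 3 → i=0, swap data[0],data[0] (no change) → [3,4,4,3,5,4,5,4,3,3]
j=1: data[1]=4 > 3 → no swap
j=2: data[2]=4 > 3 → no swap
j=3: data[3]=3 ≤ 3 → i=1, swap data[1],data[3] → [3,3,4,4,5,4,5,4,3,3]
j=4: data[4]=5 > 3 → no swap
j=5: data[5]=4 > 3 → no swap
j=6: data[6]=5 > 3 → no swap
j=7: data[7]=4 > 3 → no swap
j=8: data[8]=3 ≤ 3 → i=2, swap data[2],data[8] → [3,3,3,4,5,4,5,4,4,3]
final swap data[3],data[9] → [3,3,3,3,5,4,5,4,4,4]; return 3

[3,3,3,3,5,4,5,4,4,4]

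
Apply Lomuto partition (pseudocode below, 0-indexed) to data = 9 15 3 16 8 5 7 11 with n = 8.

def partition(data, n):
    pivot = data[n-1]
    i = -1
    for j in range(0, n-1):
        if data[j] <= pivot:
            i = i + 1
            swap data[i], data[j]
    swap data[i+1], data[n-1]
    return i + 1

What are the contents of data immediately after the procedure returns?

pivot = data[7] = 11; i = -1
j=0: data[0]=9 ≤ 11 → i=0, swap data[0],data[0] (no change) → 9 15 3 16 8 5 7 11
j=1: data[1]=15 > 11 → no swap
j=2: data[2]=3 ≤ 11 → i=1, swap data[1],data[2] → 9 3 15 16 8 5 7 11
j=3: data[3]=16 > 11 → no swap
j=4: data[4]=8 ≤ 11 → i=2, swap data[2],data[4] → 9 3 8 16 15 5 7 11
j=5: data[5]=5 ≤ 11 → i=3, swap data[3],data[5] → 9 3 8 5 15 16 7 11
j=6: data[6]=7 ≤ 11 → i=4, swap data[4],data[6] → 9 3 8 5 7 16 15 11
final swap data[5],data[7] → 9 3 8 5 7 11 15 16; return 5

9 3 8 5 7 11 15 16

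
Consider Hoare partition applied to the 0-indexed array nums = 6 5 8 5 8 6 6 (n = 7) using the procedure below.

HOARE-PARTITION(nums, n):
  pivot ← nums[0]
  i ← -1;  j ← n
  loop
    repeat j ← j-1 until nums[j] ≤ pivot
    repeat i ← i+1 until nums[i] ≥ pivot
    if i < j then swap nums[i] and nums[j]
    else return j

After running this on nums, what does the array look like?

6 5 6 5 8 8 6

pivot = nums[0] = 6; i = -1, j = 7
j→6 (nums[6]=6≤6), i→0 (nums[0]=6≥6); i<j, swap → 6 5 8 5 8 6 6
j→5 (nums[5]=6≤6), i→2 (nums[2]=8≥6); i<j, swap → 6 5 6 5 8 8 6
j→3, i→4; i≥j, return j=3. nums = 6 5 6 5 8 8 6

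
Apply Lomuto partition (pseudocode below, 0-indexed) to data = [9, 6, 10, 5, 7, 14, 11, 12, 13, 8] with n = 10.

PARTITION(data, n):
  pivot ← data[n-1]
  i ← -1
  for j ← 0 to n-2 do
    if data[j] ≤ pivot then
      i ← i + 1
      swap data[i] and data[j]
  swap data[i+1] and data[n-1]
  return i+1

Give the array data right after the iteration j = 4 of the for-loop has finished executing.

[6, 5, 7, 9, 10, 14, 11, 12, 13, 8]

pivot = data[9] = 8; i = -1
j=0: data[0]=9 > 8 → no swap
j=1: data[1]=6 ≤ 8 → i=0, swap data[0],data[1] → [6, 9, 10, 5, 7, 14, 11, 12, 13, 8]
j=2: data[2]=10 > 8 → no swap
j=3: data[3]=5 ≤ 8 → i=1, swap data[1],data[3] → [6, 5, 10, 9, 7, 14, 11, 12, 13, 8]
j=4: data[4]=7 ≤ 8 → i=2, swap data[2],data[4] → [6, 5, 7, 9, 10, 14, 11, 12, 13, 8]
(after j=4) data = [6, 5, 7, 9, 10, 14, 11, 12, 13, 8]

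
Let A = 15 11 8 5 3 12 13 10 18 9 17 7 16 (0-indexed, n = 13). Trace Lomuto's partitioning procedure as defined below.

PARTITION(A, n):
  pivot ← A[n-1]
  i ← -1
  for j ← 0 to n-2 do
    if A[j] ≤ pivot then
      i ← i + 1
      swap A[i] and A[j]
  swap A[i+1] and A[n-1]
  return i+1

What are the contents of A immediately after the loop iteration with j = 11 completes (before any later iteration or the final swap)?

pivot=16, i=-1
j=0: 15≤16, i=0, swap(0,0) ⇒ 15 11 8 5 3 12 13 10 18 9 17 7 16
j=1: 11≤16, i=1, swap(1,1) ⇒ 15 11 8 5 3 12 13 10 18 9 17 7 16
j=2: 8≤16, i=2, swap(2,2) ⇒ 15 11 8 5 3 12 13 10 18 9 17 7 16
j=3: 5≤16, i=3, swap(3,3) ⇒ 15 11 8 5 3 12 13 10 18 9 17 7 16
j=4: 3≤16, i=4, swap(4,4) ⇒ 15 11 8 5 3 12 13 10 18 9 17 7 16
j=5: 12≤16, i=5, swap(5,5) ⇒ 15 11 8 5 3 12 13 10 18 9 17 7 16
j=6: 13≤16, i=6, swap(6,6) ⇒ 15 11 8 5 3 12 13 10 18 9 17 7 16
j=7: 10≤16, i=7, swap(7,7) ⇒ 15 11 8 5 3 12 13 10 18 9 17 7 16
j=8: 18>16, skip
j=9: 9≤16, i=8, swap(8,9) ⇒ 15 11 8 5 3 12 13 10 9 18 17 7 16
j=10: 17>16, skip
j=11: 7≤16, i=9, swap(9,11) ⇒ 15 11 8 5 3 12 13 10 9 7 17 18 16
(after j=11) A = 15 11 8 5 3 12 13 10 9 7 17 18 16

15 11 8 5 3 12 13 10 9 7 17 18 16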